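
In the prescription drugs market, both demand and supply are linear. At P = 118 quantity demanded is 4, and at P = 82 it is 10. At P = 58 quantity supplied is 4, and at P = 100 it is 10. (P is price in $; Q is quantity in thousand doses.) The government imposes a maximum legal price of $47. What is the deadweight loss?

$248.80 thousand

Demand slope = (82 − 118)/(10 − 4) = −6, so P = 142 − 6Q.
Supply slope = (100 − 58)/(10 − 4) = 7, so P = 30 + 7Q.
Competitive equilibrium: 142 − 6Q = 30 + 7Q → Q* = 8.6154, P* = 90.3077.
At the ceiling P = 47, quantity supplied = (47 − 30)/7 = 2.4286.
Willingness to pay at Q' = 2.4286: 142 − 6·2.4286 = 127.4284.
ΔQ = 8.6154 − 2.4286 = 6.1868; wedge = 127.4284 − 47 = 80.4284.
Welfare loss = ½ × 6.1868 × 80.4284 = $248.80 thousand.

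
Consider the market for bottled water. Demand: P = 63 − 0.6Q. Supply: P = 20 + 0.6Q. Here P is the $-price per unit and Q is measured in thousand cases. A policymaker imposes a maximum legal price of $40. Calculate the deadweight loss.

$3.75 thousand

Competitive equilibrium: 63 − 0.6Q = 20 + 0.6Q → Q* = 35.8333, P* = 41.5.
At the ceiling P = 40, quantity supplied = (40 − 20)/0.6 = 33.3333.
Willingness to pay at Q' = 33.3333: 63 − 0.6·33.3333 = 43.
ΔQ = 35.8333 − 33.3333 = 2.5; wedge = 43 − 40 = 3.
Welfare loss = ½ × 2.5 × 3 = $3.75 thousand.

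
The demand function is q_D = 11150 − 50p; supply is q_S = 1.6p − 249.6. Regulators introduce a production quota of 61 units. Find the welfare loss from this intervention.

In inverse form: demand p = 223 − 0.02q, supply p = 156 + 0.625q.
Competitive equilibrium: 223 − 0.02q = 156 + 0.625q → q* = 103.876, p* = 220.9225.
At q = 61: demand price = 223 − 0.02·61 = 221.78; supply price = 156 + 0.625·61 = 194.125.
Δq = 103.876 − 61 = 42.876; wedge = 221.78 − 194.125 = 27.655.
Welfare loss = ½ × 42.876 × 27.655 = 592.87.

592.87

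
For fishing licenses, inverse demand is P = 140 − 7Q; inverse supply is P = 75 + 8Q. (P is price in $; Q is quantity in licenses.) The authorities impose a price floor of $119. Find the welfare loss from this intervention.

$13.33

Competitive equilibrium: 140 − 7Q = 75 + 8Q → Q* = 4.3333, P* = 109.6667.
At the floor P = 119, quantity demanded = (140 − 119)/7 = 3.
Sellers' marginal cost at Q' = 3: 75 + 8·3 = 99.
ΔQ = 4.3333 − 3 = 1.3333; wedge = 119 − 99 = 20.
DWL = ½ × 1.3333 × 20 = $13.33.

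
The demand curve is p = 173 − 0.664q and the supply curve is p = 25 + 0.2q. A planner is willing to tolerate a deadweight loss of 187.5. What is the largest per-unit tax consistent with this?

Competitive equilibrium: 173 − 0.664q = 25 + 0.2q → q* = 171.2963, p* = 59.2593.
A tax t gives Δq = t/0.864 and wedge t, so DWL = t²/1.728.
t²/1.728 = 187.5 → t² = 324 → t = 18.

18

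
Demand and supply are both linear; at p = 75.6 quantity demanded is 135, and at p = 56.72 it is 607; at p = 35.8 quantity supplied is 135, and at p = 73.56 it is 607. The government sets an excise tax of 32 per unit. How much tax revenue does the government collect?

Demand slope = (56.72 − 75.6)/(607 − 135) = −0.04, so p = 81 − 0.04q.
Supply slope = (73.56 − 35.8)/(607 − 135) = 0.08, so p = 25 + 0.08q.
Competitive equilibrium: 81 − 0.04q = 25 + 0.08q → q* = 466.6667, p* = 62.3333.
With the tax, the buyer price exceeds the seller price by 32: (81 − 0.04q) − (25 + 0.08q) = 32 → q' = 200.
Tax revenue = 32 × 200 = 6400.

6400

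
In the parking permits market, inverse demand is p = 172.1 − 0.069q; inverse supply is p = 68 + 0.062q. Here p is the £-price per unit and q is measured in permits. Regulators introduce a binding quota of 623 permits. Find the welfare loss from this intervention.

Competitive equilibrium: 172.1 − 0.069q = 68 + 0.062q → q* = 794.6565, p* = 117.2687.
At q = 623: demand price = 172.1 − 0.069·623 = 129.113; supply price = 68 + 0.062·623 = 106.626.
Δq = 794.6565 − 623 = 171.6565; wedge = 129.113 − 106.626 = 22.487.
Welfare loss = ½ × 171.6565 × 22.487 = £1930.02.

£1930.02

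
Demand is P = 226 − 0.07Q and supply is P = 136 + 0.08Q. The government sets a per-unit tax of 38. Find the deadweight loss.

4813.33

Competitive equilibrium: 226 − 0.07Q = 136 + 0.08Q → Q* = 600, P* = 184.
With the tax, the buyer price exceeds the seller price by 38: (226 − 0.07Q) − (136 + 0.08Q) = 38 → Q' = 346.6667.
ΔQ = 600 − 346.6667 = 253.3333; the wedge equals the tax, 38.
Welfare loss = ½ × 253.3333 × 38 = 4813.33.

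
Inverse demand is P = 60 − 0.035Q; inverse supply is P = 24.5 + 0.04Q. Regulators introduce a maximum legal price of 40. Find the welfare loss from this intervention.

Competitive equilibrium: 60 − 0.035Q = 24.5 + 0.04Q → Q* = 473.3333, P* = 43.4333.
At the ceiling P = 40, quantity supplied = (40 − 24.5)/0.04 = 387.5.
Willingness to pay at Q' = 387.5: 60 − 0.035·387.5 = 46.4375.
ΔQ = 473.3333 − 387.5 = 85.8333; wedge = 46.4375 − 40 = 6.4375.
Welfare loss = ½ × 85.8333 × 6.4375 = 276.28.

276.28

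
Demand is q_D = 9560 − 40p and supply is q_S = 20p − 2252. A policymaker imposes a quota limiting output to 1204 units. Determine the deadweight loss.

In inverse form: demand p = 239 − 0.025q, supply p = 112.6 + 0.05q.
Competitive equilibrium: 239 − 0.025q = 112.6 + 0.05q → q* = 1685.3333, p* = 196.8667.
At q = 1204: demand price = 239 − 0.025·1204 = 208.9; supply price = 112.6 + 0.05·1204 = 172.8.
Δq = 1685.3333 − 1204 = 481.3333; wedge = 208.9 − 172.8 = 36.1.
Welfare loss = ½ × 481.3333 × 36.1 = 8688.07.

8688.07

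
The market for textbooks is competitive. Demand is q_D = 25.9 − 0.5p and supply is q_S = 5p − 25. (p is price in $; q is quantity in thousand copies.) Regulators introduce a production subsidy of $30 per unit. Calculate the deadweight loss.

In inverse form: demand p = 51.8 − 2q, supply p = 5 + 0.2q.
Competitive equilibrium: 51.8 − 2q = 5 + 0.2q → q* = 21.2727, p* = 9.2545.
The subsidy lowers effective supply by 30: p = 0.2q − 25.
New quantity: 51.8 − 2q = 0.2q − 25 → q' = 34.9091.
Overproduction Δq = 34.9091 − 21.2727 = 13.6364; wedge = subsidy = 30.
The triangle = ½ × 13.6364 × 30 = $204.55 thousand.

$204.55 thousand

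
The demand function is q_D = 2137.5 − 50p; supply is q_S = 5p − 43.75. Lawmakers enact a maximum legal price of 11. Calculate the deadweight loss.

2258.69

In inverse form: demand p = 42.75 − 0.02q, supply p = 8.75 + 0.2q.
Competitive equilibrium: 42.75 − 0.02q = 8.75 + 0.2q → q* = 154.54545, p* = 39.65909.
At the ceiling p = 11, quantity supplied = (11 − 8.75)/0.2 = 11.25.
Willingness to pay at q' = 11.25: 42.75 − 0.02·11.25 = 42.525.
Δq = 154.54545 − 11.25 = 143.29545; wedge = 42.525 − 11 = 31.525.
Deadweight loss = ½ × 143.29545 × 31.525 = 2258.69.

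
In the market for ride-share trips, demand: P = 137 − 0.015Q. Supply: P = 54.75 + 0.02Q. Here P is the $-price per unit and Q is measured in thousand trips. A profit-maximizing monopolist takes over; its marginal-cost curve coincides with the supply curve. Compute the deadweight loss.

Competitive equilibrium: 137 − 0.015Q = 54.75 + 0.02Q → Q* = 2350, P* = 101.75.
Marginal revenue: MR = 137 − 0.03Q. Set MR = MC: 137 − 0.03Q = 54.75 + 0.02Q → Q_m = 1645.
Price P_m = 137 − 0.015·1645 = 112.325; MC(Q_m) = 54.75 + 0.02·1645 = 87.65.
Competitive Q* = 2350, so ΔQ = 705; wedge = 112.325 − 87.65 = 24.675.
Deadweight loss = ½ × 705 × 24.675 = $8697.94 thousand.

$8697.94 thousand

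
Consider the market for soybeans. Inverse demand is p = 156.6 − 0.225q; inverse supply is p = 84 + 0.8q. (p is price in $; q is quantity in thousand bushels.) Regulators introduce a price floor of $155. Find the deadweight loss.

Competitive equilibrium: 156.6 − 0.225q = 84 + 0.8q → q* = 70.8293, p* = 140.6634.
At the floor p = 155, quantity demanded = (156.6 − 155)/0.225 = 7.1111.
Sellers' marginal cost at q' = 7.1111: 84 + 0.8·7.1111 = 89.6889.
Δq = 70.8293 − 7.1111 = 63.7182; wedge = 155 − 89.6889 = 65.3111.
DWL = ½ × 63.7182 × 65.3111 = $2080.75 thousand.

$2080.75 thousand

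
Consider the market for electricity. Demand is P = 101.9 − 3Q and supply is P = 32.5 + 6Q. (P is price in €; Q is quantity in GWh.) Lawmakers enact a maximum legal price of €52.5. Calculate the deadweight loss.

€86.24

Competitive equilibrium: 101.9 − 3Q = 32.5 + 6Q → Q* = 7.7111, P* = 78.7667.
At the ceiling P = 52.5, quantity supplied = (52.5 − 32.5)/6 = 3.3333.
Willingness to pay at Q' = 3.3333: 101.9 − 3·3.3333 = 91.9001.
ΔQ = 7.7111 − 3.3333 = 4.3778; wedge = 91.9001 − 52.5 = 39.4001.
Welfare loss = ½ × 4.3778 × 39.4001 = €86.24.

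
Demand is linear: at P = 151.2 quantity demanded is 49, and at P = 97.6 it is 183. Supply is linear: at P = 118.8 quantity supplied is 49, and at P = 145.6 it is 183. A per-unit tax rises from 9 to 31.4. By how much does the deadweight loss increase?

Demand slope = (97.6 − 151.2)/(183 − 49) = −0.4, so P = 170.8 − 0.4Q.
Supply slope = (145.6 − 118.8)/(183 − 49) = 0.2, so P = 109 + 0.2Q.
Competitive equilibrium: 170.8 − 0.4Q = 109 + 0.2Q → Q* = 103, P* = 129.6.
For a per-unit tax t: ΔQ = t/0.6, so DWL = ½·t·(t/0.6) = t²/1.2.
At t = 9: DWL = 67.5. At t = 31.4: DWL = 821.633.
Increase = 821.633 − 67.5 = 754.13.

754.13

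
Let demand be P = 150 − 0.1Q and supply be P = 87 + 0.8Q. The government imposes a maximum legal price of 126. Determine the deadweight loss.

203.20

Competitive equilibrium: 150 − 0.1Q = 87 + 0.8Q → Q* = 70, P* = 143.
At the ceiling P = 126, quantity supplied = (126 − 87)/0.8 = 48.75.
Willingness to pay at Q' = 48.75: 150 − 0.1·48.75 = 145.125.
ΔQ = 70 − 48.75 = 21.25; wedge = 145.125 − 126 = 19.125.
DWL = ½ × 21.25 × 19.125 = 203.20.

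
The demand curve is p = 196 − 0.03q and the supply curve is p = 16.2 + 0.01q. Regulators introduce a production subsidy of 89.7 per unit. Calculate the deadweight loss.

100576.125

Competitive equilibrium: 196 − 0.03q = 16.2 + 0.01q → q* = 4495, p* = 61.15.
The subsidy lowers effective supply by 89.7: p = 0.01q − 73.5.
New quantity: 196 − 0.03q = 0.01q − 73.5 → q' = 6737.5.
Overproduction Δq = 6737.5 − 4495 = 2242.5; wedge = subsidy = 89.7.
Welfare loss = ½ × 2242.5 × 89.7 = 100576.125.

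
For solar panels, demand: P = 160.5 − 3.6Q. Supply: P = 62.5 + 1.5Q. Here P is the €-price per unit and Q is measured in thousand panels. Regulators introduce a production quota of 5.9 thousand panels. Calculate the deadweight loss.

Competitive equilibrium: 160.5 − 3.6Q = 62.5 + 1.5Q → Q* = 19.2157, P* = 91.3235.
At Q = 5.9: demand price = 160.5 − 3.6·5.9 = 139.26; supply price = 62.5 + 1.5·5.9 = 71.35.
ΔQ = 19.2157 − 5.9 = 13.3157; wedge = 139.26 − 71.35 = 67.91.
The triangle = ½ × 13.3157 × 67.91 = €452.13 thousand.

€452.13 thousand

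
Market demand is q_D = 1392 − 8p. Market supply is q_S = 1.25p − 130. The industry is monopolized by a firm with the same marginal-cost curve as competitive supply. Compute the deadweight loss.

In inverse form: demand p = 174 − 0.125q, supply p = 104 + 0.8q.
Competitive equilibrium: 174 − 0.125q = 104 + 0.8q → q* = 75.6757, p* = 164.5405.
Marginal revenue: MR = 174 − 0.25q. Set MR = MC: 174 − 0.25q = 104 + 0.8q → q_m = 66.6667.
Price p_m = 174 − 0.125·66.6667 = 165.6667; MC(q_m) = 104 + 0.8·66.6667 = 157.3334.
Competitive q* = 75.6757, so Δq = 9.009; wedge = 165.6667 − 157.3334 = 8.3333.
Welfare loss = ½ × 9.009 × 8.3333 = 37.54.

37.54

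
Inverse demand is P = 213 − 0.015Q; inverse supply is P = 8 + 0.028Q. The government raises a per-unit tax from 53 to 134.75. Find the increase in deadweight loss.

178471.66

Competitive equilibrium: 213 − 0.015Q = 8 + 0.028Q → Q* = 4767.4419, P* = 141.4884.
For a per-unit tax t: ΔQ = t/0.043, so DWL = ½·t·(t/0.043) = t²/0.086.
At t = 53: DWL = 32662.791. At t = 134.75: DWL = 211134.448.
Increase = 211134.448 − 32662.791 = 178471.66.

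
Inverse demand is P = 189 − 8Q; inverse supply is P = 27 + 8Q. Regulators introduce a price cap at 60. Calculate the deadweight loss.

288

Competitive equilibrium: 189 − 8Q = 27 + 8Q → Q* = 10.125, P* = 108.
At the ceiling P = 60, quantity supplied = (60 − 27)/8 = 4.125.
Willingness to pay at Q' = 4.125: 189 − 8·4.125 = 156.
ΔQ = 10.125 − 4.125 = 6; wedge = 156 − 60 = 96.
The triangle = ½ × 6 × 96 = 288.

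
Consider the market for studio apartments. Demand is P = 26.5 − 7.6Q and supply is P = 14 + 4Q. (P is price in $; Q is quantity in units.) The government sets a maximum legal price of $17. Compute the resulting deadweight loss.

Competitive equilibrium: 26.5 − 7.6Q = 14 + 4Q → Q* = 1.0776, P* = 18.3103.
At the ceiling P = 17, quantity supplied = (17 − 14)/4 = 0.75.
Willingness to pay at Q' = 0.75: 26.5 − 7.6·0.75 = 20.8.
ΔQ = 1.0776 − 0.75 = 0.3276; wedge = 20.8 − 17 = 3.8.
Deadweight loss = ½ × 0.3276 × 3.8 = $0.62.

$0.62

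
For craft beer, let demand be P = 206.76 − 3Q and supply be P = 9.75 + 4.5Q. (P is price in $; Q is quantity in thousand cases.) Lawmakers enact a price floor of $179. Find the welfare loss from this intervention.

Competitive equilibrium: 206.76 − 3Q = 9.75 + 4.5Q → Q* = 26.268, P* = 127.956.
At the floor P = 179, quantity demanded = (206.76 − 179)/3 = 9.2533.
Sellers' marginal cost at Q' = 9.2533: 9.75 + 4.5·9.2533 = 51.3899.
ΔQ = 26.268 − 9.2533 = 17.0147; wedge = 179 − 51.3899 = 127.6101.
Deadweight loss = ½ × 17.0147 × 127.6101 = $1085.62 thousand.

$1085.62 thousand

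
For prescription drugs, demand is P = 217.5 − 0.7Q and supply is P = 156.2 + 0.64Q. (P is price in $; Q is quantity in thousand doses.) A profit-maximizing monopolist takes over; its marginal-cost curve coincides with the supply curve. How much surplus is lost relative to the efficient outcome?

$165.09 thousand

Competitive equilibrium: 217.5 − 0.7Q = 156.2 + 0.64Q → Q* = 45.7463, P* = 185.4776.
Marginal revenue: MR = 217.5 − 1.4Q. Set MR = MC: 217.5 − 1.4Q = 156.2 + 0.64Q → Q_m = 30.049.
Price P_m = 217.5 − 0.7·30.049 = 196.4657; MC(Q_m) = 156.2 + 0.64·30.049 = 175.4314.
Competitive Q* = 45.7463, so ΔQ = 15.6973; wedge = 196.4657 − 175.4314 = 21.0343.
Deadweight loss = ½ × 15.6973 × 21.0343 = $165.09 thousand.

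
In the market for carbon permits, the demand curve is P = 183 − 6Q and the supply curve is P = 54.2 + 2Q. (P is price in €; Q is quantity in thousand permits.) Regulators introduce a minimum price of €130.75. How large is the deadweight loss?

€218.55 thousand

Competitive equilibrium: 183 − 6Q = 54.2 + 2Q → Q* = 16.1, P* = 86.4.
At the floor P = 130.75, quantity demanded = (183 − 130.75)/6 = 8.7083.
Sellers' marginal cost at Q' = 8.7083: 54.2 + 2·8.7083 = 71.6166.
ΔQ = 16.1 − 8.7083 = 7.3917; wedge = 130.75 − 71.6166 = 59.1334.
The triangle = ½ × 7.3917 × 59.1334 = €218.55 thousand.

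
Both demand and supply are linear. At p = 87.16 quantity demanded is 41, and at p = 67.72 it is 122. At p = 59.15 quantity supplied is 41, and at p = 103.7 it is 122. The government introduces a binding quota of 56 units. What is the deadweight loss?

Demand slope = (67.72 − 87.16)/(122 − 41) = −0.24, so p = 97 − 0.24q.
Supply slope = (103.7 − 59.15)/(122 − 41) = 0.55, so p = 36.6 + 0.55q.
Competitive equilibrium: 97 − 0.24q = 36.6 + 0.55q → q* = 76.4557, p* = 78.6506.
At q = 56: demand price = 97 − 0.24·56 = 83.56; supply price = 36.6 + 0.55·56 = 67.4.
Δq = 76.4557 − 56 = 20.4557; wedge = 83.56 − 67.4 = 16.16.
The triangle = ½ × 20.4557 × 16.16 = 165.28.

165.28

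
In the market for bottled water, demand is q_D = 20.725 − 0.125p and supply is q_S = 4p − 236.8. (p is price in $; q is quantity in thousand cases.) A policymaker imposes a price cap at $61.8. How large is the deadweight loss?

$26.22 thousand

In inverse form: demand p = 165.8 − 8q, supply p = 59.2 + 0.25q.
Competitive equilibrium: 165.8 − 8q = 59.2 + 0.25q → q* = 12.9212, p* = 62.4303.
At the ceiling p = 61.8, quantity supplied = (61.8 − 59.2)/0.25 = 10.4.
Willingness to pay at q' = 10.4: 165.8 − 8·10.4 = 82.6.
Δq = 12.9212 − 10.4 = 2.5212; wedge = 82.6 − 61.8 = 20.8.
DWL = ½ × 2.5212 × 20.8 = $26.22 thousand.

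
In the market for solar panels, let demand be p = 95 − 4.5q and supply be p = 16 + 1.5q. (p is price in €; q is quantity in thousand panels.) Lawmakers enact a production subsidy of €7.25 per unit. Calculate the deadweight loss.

Competitive equilibrium: 95 − 4.5q = 16 + 1.5q → q* = 13.1667, p* = 35.75.
The subsidy lowers effective supply by 7.25: p = 8.75 + 1.5q.
New quantity: 95 − 4.5q = 8.75 + 1.5q → q' = 14.375.
Overproduction Δq = 14.375 − 13.1667 = 1.2083; wedge = subsidy = 7.25.
Welfare loss = ½ × 1.2083 × 7.25 = €4.38 thousand.

€4.38 thousand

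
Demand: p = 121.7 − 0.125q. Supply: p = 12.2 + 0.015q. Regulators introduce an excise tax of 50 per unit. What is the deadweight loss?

8928.57

Competitive equilibrium: 121.7 − 0.125q = 12.2 + 0.015q → q* = 782.1429, p* = 23.9321.
With the tax, the buyer price exceeds the seller price by 50: (121.7 − 0.125q) − (12.2 + 0.015q) = 50 → q' = 425.
Δq = 782.1429 − 425 = 357.1429; the wedge equals the tax, 50.
Welfare loss = ½ × 357.1429 × 50 = 8928.57.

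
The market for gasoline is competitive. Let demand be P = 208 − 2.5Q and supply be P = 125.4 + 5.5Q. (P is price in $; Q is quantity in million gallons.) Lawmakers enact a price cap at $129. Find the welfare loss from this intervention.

Competitive equilibrium: 208 − 2.5Q = 125.4 + 5.5Q → Q* = 10.325, P* = 182.1875.
At the ceiling P = 129, quantity supplied = (129 − 125.4)/5.5 = 0.6545.
Willingness to pay at Q' = 0.6545: 208 − 2.5·0.6545 = 206.3638.
ΔQ = 10.325 − 0.6545 = 9.6705; wedge = 206.3638 − 129 = 77.3638.
Deadweight loss = ½ × 9.6705 × 77.3638 = $374.07 million.

$374.07 million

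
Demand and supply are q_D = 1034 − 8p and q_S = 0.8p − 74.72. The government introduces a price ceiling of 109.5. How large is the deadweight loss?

119.66

In inverse form: demand p = 129.25 − 0.125q, supply p = 93.4 + 1.25q.
Competitive equilibrium: 129.25 − 0.125q = 93.4 + 1.25q → q* = 26.0727, p* = 125.9909.
At the ceiling p = 109.5, quantity supplied = (109.5 − 93.4)/1.25 = 12.88.
Willingness to pay at q' = 12.88: 129.25 − 0.125·12.88 = 127.64.
Δq = 26.0727 − 12.88 = 13.1927; wedge = 127.64 − 109.5 = 18.14.
The triangle = ½ × 13.1927 × 18.14 = 119.66.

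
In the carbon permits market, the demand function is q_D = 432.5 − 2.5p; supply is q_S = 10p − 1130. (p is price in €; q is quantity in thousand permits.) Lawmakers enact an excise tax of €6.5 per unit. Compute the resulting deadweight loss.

€42.25 thousand

In inverse form: demand p = 173 − 0.4q, supply p = 113 + 0.1q.
Competitive equilibrium: 173 − 0.4q = 113 + 0.1q → q* = 120, p* = 125.
With the tax, the buyer price exceeds the seller price by 6.5: (173 − 0.4q) − (113 + 0.1q) = 6.5 → q' = 107.
Δq = 120 − 107 = 13; the wedge equals the tax, 6.5.
Deadweight loss = ½ × 13 × 6.5 = €42.25 thousand.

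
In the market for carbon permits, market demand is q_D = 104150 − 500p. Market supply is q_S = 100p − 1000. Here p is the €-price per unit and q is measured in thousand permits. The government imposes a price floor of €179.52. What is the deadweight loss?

In inverse form: demand p = 208.3 − 0.002q, supply p = 10 + 0.01q.
Competitive equilibrium: 208.3 − 0.002q = 10 + 0.01q → q* = 16525, p* = 175.25.
At the floor p = 179.52, quantity demanded = (208.3 − 179.52)/0.002 = 14390.
Sellers' marginal cost at q' = 14390: 10 + 0.01·14390 = 153.9.
Δq = 16525 − 14390 = 2135; wedge = 179.52 − 153.9 = 25.62.
DWL = ½ × 2135 × 25.62 = €27349.35 thousand.

€27349.35 thousand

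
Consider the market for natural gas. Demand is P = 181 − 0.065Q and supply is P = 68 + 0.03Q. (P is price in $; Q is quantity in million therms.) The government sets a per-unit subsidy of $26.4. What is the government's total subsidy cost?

Competitive equilibrium: 181 − 0.065Q = 68 + 0.03Q → Q* = 1189.4737, P* = 103.6842.
The subsidy lowers effective supply by 26.4: P = 41.6 + 0.03Q.
New quantity: 181 − 0.065Q = 41.6 + 0.03Q → Q' = 1467.3684.
Total subsidy cost = 26.4 × 1467.3684 = $38738.53 million.

$38738.53 million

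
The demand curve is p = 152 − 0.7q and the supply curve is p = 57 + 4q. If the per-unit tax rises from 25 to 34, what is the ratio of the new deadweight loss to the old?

Competitive equilibrium: 152 − 0.7q = 57 + 4q → q* = 20.2128, p* = 137.8511.
For a per-unit tax t: Δq = t/4.7, so DWL = ½·t·(t/4.7) = t²/9.4.
At t = 25: DWL = 66.489. At t = 34: DWL = 122.979.
Ratio = (34/25)² = 1.8496.

1.8496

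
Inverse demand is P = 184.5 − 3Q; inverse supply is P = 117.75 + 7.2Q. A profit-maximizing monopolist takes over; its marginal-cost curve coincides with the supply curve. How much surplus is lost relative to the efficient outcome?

11.28

Competitive equilibrium: 184.5 − 3Q = 117.75 + 7.2Q → Q* = 6.5441, P* = 164.8676.
Marginal revenue: MR = 184.5 − 6Q. Set MR = MC: 184.5 − 6Q = 117.75 + 7.2Q → Q_m = 5.0568.
Price P_m = 184.5 − 3·5.0568 = 169.3296; MC(Q_m) = 117.75 + 7.2·5.0568 = 154.159.
Competitive Q* = 6.5441, so ΔQ = 1.4873; wedge = 169.3296 − 154.159 = 15.1706.
The triangle = ½ × 1.4873 × 15.1706 = 11.28.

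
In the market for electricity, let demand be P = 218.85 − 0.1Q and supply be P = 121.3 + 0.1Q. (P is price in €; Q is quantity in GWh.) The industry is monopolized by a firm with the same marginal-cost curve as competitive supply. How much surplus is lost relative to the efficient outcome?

Competitive equilibrium: 218.85 − 0.1Q = 121.3 + 0.1Q → Q* = 487.75, P* = 170.075.
Marginal revenue: MR = 218.85 − 0.2Q. Set MR = MC: 218.85 − 0.2Q = 121.3 + 0.1Q → Q_m = 325.1667.
Price P_m = 218.85 − 0.1·325.1667 = 186.3333; MC(Q_m) = 121.3 + 0.1·325.1667 = 153.8167.
Competitive Q* = 487.75, so ΔQ = 162.5833; wedge = 186.3333 − 153.8167 = 32.5166.
DWL = ½ × 162.5833 × 32.5166 = €2643.33.

€2643.33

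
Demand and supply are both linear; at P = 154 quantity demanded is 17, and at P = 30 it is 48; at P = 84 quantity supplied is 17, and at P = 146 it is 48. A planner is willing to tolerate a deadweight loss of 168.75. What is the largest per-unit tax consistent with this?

Demand slope = (30 − 154)/(48 − 17) = −4, so P = 222 − 4Q.
Supply slope = (146 − 84)/(48 − 17) = 2, so P = 50 + 2Q.
Competitive equilibrium: 222 − 4Q = 50 + 2Q → Q* = 28.6667, P* = 107.3333.
A tax t gives ΔQ = t/6 and wedge t, so DWL = t²/12.
t²/12 = 168.75 → t² = 2025 → t = 45.

45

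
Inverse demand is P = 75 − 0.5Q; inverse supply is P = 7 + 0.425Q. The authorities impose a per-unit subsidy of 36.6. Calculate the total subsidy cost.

4138.77

Competitive equilibrium: 75 − 0.5Q = 7 + 0.425Q → Q* = 73.5135, P* = 38.2432.
The subsidy lowers effective supply by 36.6: P = 0.425Q − 29.6.
New quantity: 75 − 0.5Q = 0.425Q − 29.6 → Q' = 113.0811.
Total subsidy cost = 36.6 × 113.0811 = 4138.77.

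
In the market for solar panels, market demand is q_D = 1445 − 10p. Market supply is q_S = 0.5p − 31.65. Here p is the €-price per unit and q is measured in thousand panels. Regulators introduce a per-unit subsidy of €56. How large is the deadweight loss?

In inverse form: demand p = 144.5 − 0.1q, supply p = 63.3 + 2q.
Competitive equilibrium: 144.5 − 0.1q = 63.3 + 2q → q* = 38.66667, p* = 140.63333.
The subsidy lowers effective supply by 56: p = 7.3 + 2q.
New quantity: 144.5 − 0.1q = 7.3 + 2q → q' = 65.33333.
Overproduction Δq = 65.33333 − 38.66667 = 26.66666; wedge = subsidy = 56.
Welfare loss = ½ × 26.66666 × 56 = €746.67 thousand.

€746.67 thousand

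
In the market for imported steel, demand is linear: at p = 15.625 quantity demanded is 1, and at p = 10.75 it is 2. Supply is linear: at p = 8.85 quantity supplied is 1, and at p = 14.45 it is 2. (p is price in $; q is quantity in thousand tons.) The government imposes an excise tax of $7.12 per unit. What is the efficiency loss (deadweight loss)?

$2.42 thousand

Demand slope = (10.75 − 15.625)/(2 − 1) = −4.875, so p = 20.5 − 4.875q.
Supply slope = (14.45 − 8.85)/(2 − 1) = 5.6, so p = 3.25 + 5.6q.
Competitive equilibrium: 20.5 − 4.875q = 3.25 + 5.6q → q* = 1.6468, p* = 12.472.
With the tax, the buyer price exceeds the seller price by 7.12: (20.5 − 4.875q) − (3.25 + 5.6q) = 7.12 → q' = 0.9671.
Δq = 1.6468 − 0.9671 = 0.6797; the wedge equals the tax, 7.12.
Deadweight loss = ½ × 0.6797 × 7.12 = $2.42 thousand.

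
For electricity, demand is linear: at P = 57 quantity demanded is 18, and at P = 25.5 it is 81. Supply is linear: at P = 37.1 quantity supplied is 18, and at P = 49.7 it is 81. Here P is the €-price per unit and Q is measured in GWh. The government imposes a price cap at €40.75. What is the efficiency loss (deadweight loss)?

Demand slope = (25.5 − 57)/(81 − 18) = −0.5, so P = 66 − 0.5Q.
Supply slope = (49.7 − 37.1)/(81 − 18) = 0.2, so P = 33.5 + 0.2Q.
Competitive equilibrium: 66 − 0.5Q = 33.5 + 0.2Q → Q* = 46.4286, P* = 42.7857.
At the ceiling P = 40.75, quantity supplied = (40.75 − 33.5)/0.2 = 36.25.
Willingness to pay at Q' = 36.25: 66 − 0.5·36.25 = 47.875.
ΔQ = 46.4286 − 36.25 = 10.1786; wedge = 47.875 − 40.75 = 7.125.
Deadweight loss = ½ × 10.1786 × 7.125 = €36.26.

€36.26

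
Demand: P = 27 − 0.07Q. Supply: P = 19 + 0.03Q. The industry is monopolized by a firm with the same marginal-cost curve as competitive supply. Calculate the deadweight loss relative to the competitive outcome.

54.26

Competitive equilibrium: 27 − 0.07Q = 19 + 0.03Q → Q* = 80, P* = 21.4.
Marginal revenue: MR = 27 − 0.14Q. Set MR = MC: 27 − 0.14Q = 19 + 0.03Q → Q_m = 47.0588.
Price P_m = 27 − 0.07·47.0588 = 23.7059; MC(Q_m) = 19 + 0.03·47.0588 = 20.4118.
Competitive Q* = 80, so ΔQ = 32.9412; wedge = 23.7059 − 20.4118 = 3.2941.
Welfare loss = ½ × 32.9412 × 3.2941 = 54.26.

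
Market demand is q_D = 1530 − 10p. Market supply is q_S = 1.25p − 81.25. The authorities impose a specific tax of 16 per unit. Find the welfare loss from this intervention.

In inverse form: demand p = 153 − 0.1q, supply p = 65 + 0.8q.
Competitive equilibrium: 153 − 0.1q = 65 + 0.8q → q* = 97.7778, p* = 143.2222.
With the tax, the buyer price exceeds the seller price by 16: (153 − 0.1q) − (65 + 0.8q) = 16 → q' = 80.
Δq = 97.7778 − 80 = 17.7778; the wedge equals the tax, 16.
DWL = ½ × 17.7778 × 16 = 142.22.

142.22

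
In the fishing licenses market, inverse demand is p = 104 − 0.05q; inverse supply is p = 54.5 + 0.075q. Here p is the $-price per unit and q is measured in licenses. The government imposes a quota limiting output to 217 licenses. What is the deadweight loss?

$2002.56

Competitive equilibrium: 104 − 0.05q = 54.5 + 0.075q → q* = 396, p* = 84.2.
At q = 217: demand price = 104 − 0.05·217 = 93.15; supply price = 54.5 + 0.075·217 = 70.775.
Δq = 396 − 217 = 179; wedge = 93.15 − 70.775 = 22.375.
Deadweight loss = ½ × 179 × 22.375 = $2002.56.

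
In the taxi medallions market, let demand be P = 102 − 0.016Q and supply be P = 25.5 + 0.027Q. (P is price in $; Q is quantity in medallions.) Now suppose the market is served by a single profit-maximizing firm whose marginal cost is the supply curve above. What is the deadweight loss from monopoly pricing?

$5004.50

Competitive equilibrium: 102 − 0.016Q = 25.5 + 0.027Q → Q* = 1779.06977, P* = 73.53488.
Marginal revenue: MR = 102 − 0.032Q. Set MR = MC: 102 − 0.032Q = 25.5 + 0.027Q → Q_m = 1296.61017.
Price P_m = 102 − 0.016·1296.61017 = 81.25424; MC(Q_m) = 25.5 + 0.027·1296.61017 = 60.50847.
Competitive Q* = 1779.06977, so ΔQ = 482.4596; wedge = 81.25424 − 60.50847 = 20.74577.
The triangle = ½ × 482.4596 × 20.74577 = $5004.50.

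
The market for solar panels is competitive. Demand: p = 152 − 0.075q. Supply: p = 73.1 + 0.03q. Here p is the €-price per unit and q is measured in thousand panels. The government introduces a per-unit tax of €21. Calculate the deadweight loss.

€2100 thousand

Competitive equilibrium: 152 − 0.075q = 73.1 + 0.03q → q* = 751.4286, p* = 95.6429.
With the tax, the buyer price exceeds the seller price by 21: (152 − 0.075q) − (73.1 + 0.03q) = 21 → q' = 551.4286.
Δq = 751.4286 − 551.4286 = 200; the wedge equals the tax, 21.
Deadweight loss = ½ × 200 × 21 = €2100 thousand.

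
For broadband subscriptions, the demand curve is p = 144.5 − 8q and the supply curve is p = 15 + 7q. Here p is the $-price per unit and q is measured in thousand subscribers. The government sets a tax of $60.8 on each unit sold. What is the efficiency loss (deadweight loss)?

Competitive equilibrium: 144.5 − 8q = 15 + 7q → q* = 8.6333, p* = 75.4333.
With the tax, the buyer price exceeds the seller price by 60.8: (144.5 − 8q) − (15 + 7q) = 60.8 → q' = 4.58.
Δq = 8.6333 − 4.58 = 4.0533; the wedge equals the tax, 60.8.
The triangle = ½ × 4.0533 × 60.8 = $123.22 thousand.

$123.22 thousand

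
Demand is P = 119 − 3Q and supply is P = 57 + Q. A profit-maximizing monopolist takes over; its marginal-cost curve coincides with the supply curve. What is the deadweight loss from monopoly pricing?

88.26

Competitive equilibrium: 119 − 3Q = 57 + Q → Q* = 15.5, P* = 72.5.
Marginal revenue: MR = 119 − 6Q. Set MR = MC: 119 − 6Q = 57 + Q → Q_m = 8.8571.
Price P_m = 119 − 3·8.8571 = 92.4287; MC(Q_m) = 57 + 1·8.8571 = 65.8571.
Competitive Q* = 15.5, so ΔQ = 6.6429; wedge = 92.4287 − 65.8571 = 26.5716.
DWL = ½ × 6.6429 × 26.5716 = 88.26.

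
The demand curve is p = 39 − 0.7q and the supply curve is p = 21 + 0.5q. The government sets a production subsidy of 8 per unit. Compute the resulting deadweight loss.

26.67

Competitive equilibrium: 39 − 0.7q = 21 + 0.5q → q* = 15, p* = 28.5.
The subsidy lowers effective supply by 8: p = 13 + 0.5q.
New quantity: 39 − 0.7q = 13 + 0.5q → q' = 21.6667.
Overproduction Δq = 21.6667 − 15 = 6.6667; wedge = subsidy = 8.
Deadweight loss = ½ × 6.6667 × 8 = 26.67.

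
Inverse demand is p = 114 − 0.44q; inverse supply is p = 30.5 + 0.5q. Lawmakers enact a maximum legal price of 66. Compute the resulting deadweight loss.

Competitive equilibrium: 114 − 0.44q = 30.5 + 0.5q → q* = 88.8298, p* = 74.9149.
At the ceiling p = 66, quantity supplied = (66 − 30.5)/0.5 = 71.
Willingness to pay at q' = 71: 114 − 0.44·71 = 82.76.
Δq = 88.8298 − 71 = 17.8298; wedge = 82.76 − 66 = 16.76.
Deadweight loss = ½ × 17.8298 × 16.76 = 149.41.

149.41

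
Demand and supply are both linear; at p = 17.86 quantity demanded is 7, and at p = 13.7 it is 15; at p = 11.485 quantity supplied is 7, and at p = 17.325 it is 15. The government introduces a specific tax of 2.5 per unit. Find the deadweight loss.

2.50

Demand slope = (13.7 − 17.86)/(15 − 7) = −0.52, so p = 21.5 − 0.52q.
Supply slope = (17.325 − 11.485)/(15 − 7) = 0.73, so p = 6.375 + 0.73q.
Competitive equilibrium: 21.5 − 0.52q = 6.375 + 0.73q → q* = 12.1, p* = 15.208.
With the tax, the buyer price exceeds the seller price by 2.5: (21.5 − 0.52q) − (6.375 + 0.73q) = 2.5 → q' = 10.1.
Δq = 12.1 − 10.1 = 2; the wedge equals the tax, 2.5.
Welfare loss = ½ × 2 × 2.5 = 2.50.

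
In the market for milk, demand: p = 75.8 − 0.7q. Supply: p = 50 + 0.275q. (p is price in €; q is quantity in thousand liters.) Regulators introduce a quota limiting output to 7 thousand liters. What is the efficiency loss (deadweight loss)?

Competitive equilibrium: 75.8 − 0.7q = 50 + 0.275q → q* = 26.4615, p* = 57.2769.
At q = 7: demand price = 75.8 − 0.7·7 = 70.9; supply price = 50 + 0.275·7 = 51.925.
Δq = 26.4615 − 7 = 19.4615; wedge = 70.9 − 51.925 = 18.975.
DWL = ½ × 19.4615 × 18.975 = €184.64 thousand.

€184.64 thousand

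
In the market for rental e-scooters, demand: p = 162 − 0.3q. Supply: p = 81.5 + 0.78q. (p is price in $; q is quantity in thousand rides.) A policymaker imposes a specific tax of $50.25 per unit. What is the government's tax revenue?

Competitive equilibrium: 162 − 0.3q = 81.5 + 0.78q → q* = 74.537, p* = 139.6389.
With the tax, the buyer price exceeds the seller price by 50.25: (162 − 0.3q) − (81.5 + 0.78q) = 50.25 → q' = 28.0093.
Tax revenue = 50.25 × 28.0093 = $1407.47 thousand.

$1407.47 thousand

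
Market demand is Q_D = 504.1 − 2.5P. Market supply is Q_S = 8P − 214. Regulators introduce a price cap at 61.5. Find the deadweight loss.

In inverse form: demand P = 201.64 − 0.4Q, supply P = 26.75 + 0.125Q.
Competitive equilibrium: 201.64 − 0.4Q = 26.75 + 0.125Q → Q* = 333.1238, P* = 68.3905.
At the ceiling P = 61.5, quantity supplied = (61.5 − 26.75)/0.125 = 278.
Willingness to pay at Q' = 278: 201.64 − 0.4·278 = 90.44.
ΔQ = 333.1238 − 278 = 55.1238; wedge = 90.44 − 61.5 = 28.94.
Deadweight loss = ½ × 55.1238 × 28.94 = 797.64.

797.64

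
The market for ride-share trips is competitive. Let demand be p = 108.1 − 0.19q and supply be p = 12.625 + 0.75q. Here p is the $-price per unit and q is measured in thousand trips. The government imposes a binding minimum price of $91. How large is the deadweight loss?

$62.91 thousand

Competitive equilibrium: 108.1 − 0.19q = 12.625 + 0.75q → q* = 101.5691, p* = 88.8019.
At the floor p = 91, quantity demanded = (108.1 − 91)/0.19 = 90.
Sellers' marginal cost at q' = 90: 12.625 + 0.75·90 = 80.125.
Δq = 101.5691 − 90 = 11.5691; wedge = 91 − 80.125 = 10.875.
Deadweight loss = ½ × 11.5691 × 10.875 = $62.91 thousand.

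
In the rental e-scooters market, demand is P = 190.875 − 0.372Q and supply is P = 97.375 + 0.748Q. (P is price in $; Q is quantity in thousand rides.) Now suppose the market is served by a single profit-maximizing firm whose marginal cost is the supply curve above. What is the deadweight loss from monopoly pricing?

Competitive equilibrium: 190.875 − 0.372Q = 97.375 + 0.748Q → Q* = 83.4821, P* = 159.8196.
Marginal revenue: MR = 190.875 − 0.744Q. Set MR = MC: 190.875 − 0.744Q = 97.375 + 0.748Q → Q_m = 62.6676.
Price P_m = 190.875 − 0.372·62.6676 = 167.5627; MC(Q_m) = 97.375 + 0.748·62.6676 = 144.2504.
Competitive Q* = 83.4821, so ΔQ = 20.8145; wedge = 167.5627 − 144.2504 = 23.3123.
The triangle = ½ × 20.8145 × 23.3123 = $242.62 thousand.

$242.62 thousand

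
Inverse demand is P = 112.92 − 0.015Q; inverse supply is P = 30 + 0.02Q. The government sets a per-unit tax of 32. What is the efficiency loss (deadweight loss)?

14628.57

Competitive equilibrium: 112.92 − 0.015Q = 30 + 0.02Q → Q* = 2369.1429, P* = 77.3829.
With the tax, the buyer price exceeds the seller price by 32: (112.92 − 0.015Q) − (30 + 0.02Q) = 32 → Q' = 1454.8571.
ΔQ = 2369.1429 − 1454.8571 = 914.2858; the wedge equals the tax, 32.
DWL = ½ × 914.2858 × 32 = 14628.57.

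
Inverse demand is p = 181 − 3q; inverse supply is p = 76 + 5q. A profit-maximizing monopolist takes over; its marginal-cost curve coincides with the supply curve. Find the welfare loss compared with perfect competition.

Competitive equilibrium: 181 − 3q = 76 + 5q → q* = 13.125, p* = 141.625.
Marginal revenue: MR = 181 − 6q. Set MR = MC: 181 − 6q = 76 + 5q → q_m = 9.5455.
Price p_m = 181 − 3·9.5455 = 152.3635; MC(q_m) = 76 + 5·9.5455 = 123.7275.
Competitive q* = 13.125, so Δq = 3.5795; wedge = 152.3635 − 123.7275 = 28.636.
Welfare loss = ½ × 3.5795 × 28.636 = 51.25.

51.25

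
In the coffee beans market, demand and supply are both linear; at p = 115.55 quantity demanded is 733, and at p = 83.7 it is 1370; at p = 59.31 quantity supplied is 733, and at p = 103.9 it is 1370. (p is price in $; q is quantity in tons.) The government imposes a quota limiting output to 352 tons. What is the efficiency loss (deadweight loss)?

Demand slope = (83.7 − 115.55)/(1370 − 733) = −0.05, so p = 152.2 − 0.05q.
Supply slope = (103.9 − 59.31)/(1370 − 733) = 0.07, so p = 8 + 0.07q.
Competitive equilibrium: 152.2 − 0.05q = 8 + 0.07q → q* = 1201.6667, p* = 92.1167.
At q = 352: demand price = 152.2 − 0.05·352 = 134.6; supply price = 8 + 0.07·352 = 32.64.
Δq = 1201.6667 − 352 = 849.6667; wedge = 134.6 − 32.64 = 101.96.
Welfare loss = ½ × 849.6667 × 101.96 = $43316.01.

$43316.01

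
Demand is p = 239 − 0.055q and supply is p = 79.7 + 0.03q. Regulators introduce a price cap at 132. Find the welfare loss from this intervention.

Competitive equilibrium: 239 − 0.055q = 79.7 + 0.03q → q* = 1874.1176, p* = 135.9235.
At the ceiling p = 132, quantity supplied = (132 − 79.7)/0.03 = 1743.3333.
Willingness to pay at q' = 1743.3333: 239 − 0.055·1743.3333 = 143.1167.
Δq = 1874.1176 − 1743.3333 = 130.7843; wedge = 143.1167 − 132 = 11.1167.
Deadweight loss = ½ × 130.7843 × 11.1167 = 726.94.

726.94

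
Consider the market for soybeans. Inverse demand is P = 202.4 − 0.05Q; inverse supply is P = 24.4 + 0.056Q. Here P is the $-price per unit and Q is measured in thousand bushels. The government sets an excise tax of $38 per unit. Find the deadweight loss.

Competitive equilibrium: 202.4 − 0.05Q = 24.4 + 0.056Q → Q* = 1679.2453, P* = 118.4377.
With the tax, the buyer price exceeds the seller price by 38: (202.4 − 0.05Q) − (24.4 + 0.056Q) = 38 → Q' = 1320.7547.
ΔQ = 1679.2453 − 1320.7547 = 358.4906; the wedge equals the tax, 38.
Deadweight loss = ½ × 358.4906 × 38 = $6811.32 thousand.

$6811.32 thousand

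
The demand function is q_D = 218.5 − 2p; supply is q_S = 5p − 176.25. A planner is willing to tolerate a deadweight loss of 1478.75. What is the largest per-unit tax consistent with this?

45.5

In inverse form: demand p = 109.25 − 0.5q, supply p = 35.25 + 0.2q.
Competitive equilibrium: 109.25 − 0.5q = 35.25 + 0.2q → q* = 105.7143, p* = 56.3929.
A tax t gives Δq = t/0.7 and wedge t, so DWL = t²/1.4.
t²/1.4 = 1478.75 → t² = 2070.25 → t = 45.5.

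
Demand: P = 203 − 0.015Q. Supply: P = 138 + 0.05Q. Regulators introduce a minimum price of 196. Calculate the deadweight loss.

Competitive equilibrium: 203 − 0.015Q = 138 + 0.05Q → Q* = 1000, P* = 188.
At the floor P = 196, quantity demanded = (203 − 196)/0.015 = 466.666667.
Sellers' marginal cost at Q' = 466.666667: 138 + 0.05·466.666667 = 161.333333.
ΔQ = 1000 − 466.666667 = 533.333333; wedge = 196 − 161.333333 = 34.666667.
DWL = ½ × 533.333333 × 34.666667 = 9244.44.

9244.44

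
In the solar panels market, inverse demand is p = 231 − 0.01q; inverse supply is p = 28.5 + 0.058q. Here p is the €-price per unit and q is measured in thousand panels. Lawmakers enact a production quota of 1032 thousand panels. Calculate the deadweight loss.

€128747.36 thousand

Competitive equilibrium: 231 − 0.01q = 28.5 + 0.058q → q* = 2977.9412, p* = 201.2206.
At q = 1032: demand price = 231 − 0.01·1032 = 220.68; supply price = 28.5 + 0.058·1032 = 88.356.
Δq = 2977.9412 − 1032 = 1945.9412; wedge = 220.68 − 88.356 = 132.324.
Deadweight loss = ½ × 1945.9412 × 132.324 = €128747.36 thousand.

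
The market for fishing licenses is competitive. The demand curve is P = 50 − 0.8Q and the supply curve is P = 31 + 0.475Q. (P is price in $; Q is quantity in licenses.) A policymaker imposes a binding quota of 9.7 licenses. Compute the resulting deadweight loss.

Competitive equilibrium: 50 − 0.8Q = 31 + 0.475Q → Q* = 14.902, P* = 38.0784.
At Q = 9.7: demand price = 50 − 0.8·9.7 = 42.24; supply price = 31 + 0.475·9.7 = 35.6075.
ΔQ = 14.902 − 9.7 = 5.202; wedge = 42.24 − 35.6075 = 6.6325.
The triangle = ½ × 5.202 × 6.6325 = $17.25.

$17.25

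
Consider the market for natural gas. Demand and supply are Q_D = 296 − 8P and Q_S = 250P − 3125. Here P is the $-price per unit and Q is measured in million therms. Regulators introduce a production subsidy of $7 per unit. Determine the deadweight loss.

$189.92 million

In inverse form: demand P = 37 − 0.125Q, supply P = 12.5 + 0.004Q.
Competitive equilibrium: 37 − 0.125Q = 12.5 + 0.004Q → Q* = 189.9225, P* = 13.2597.
The subsidy lowers effective supply by 7: P = 5.5 + 0.004Q.
New quantity: 37 − 0.125Q = 5.5 + 0.004Q → Q' = 244.186.
Overproduction ΔQ = 244.186 − 189.9225 = 54.2635; wedge = subsidy = 7.
Welfare loss = ½ × 54.2635 × 7 = $189.92 million.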